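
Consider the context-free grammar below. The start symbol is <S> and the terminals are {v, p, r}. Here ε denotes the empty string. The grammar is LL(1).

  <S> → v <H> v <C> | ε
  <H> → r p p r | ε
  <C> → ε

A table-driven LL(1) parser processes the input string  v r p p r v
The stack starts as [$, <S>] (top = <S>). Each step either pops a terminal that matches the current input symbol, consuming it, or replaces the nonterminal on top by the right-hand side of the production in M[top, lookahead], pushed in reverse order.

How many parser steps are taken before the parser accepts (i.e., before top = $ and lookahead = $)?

9

     Stack            Input          Action
  1  $ <S>            v r p p r v $  expand <S> → v <H> v <C>
  2  $ <C> v <H> v    v r p p r v $  match v
  3  $ <C> v <H>      r p p r v $    expand <H> → r p p r
  4  $ <C> v r p p r  r p p r v $    match r
  5  $ <C> v r p p    p p r v $      match p
  6  $ <C> v r p      p r v $        match p
  7  $ <C> v r        r v $          match r
  8  $ <C> v          v $            match v
  9  $ <C>            $              expand <C> → ε
Accept reached after 9 steps.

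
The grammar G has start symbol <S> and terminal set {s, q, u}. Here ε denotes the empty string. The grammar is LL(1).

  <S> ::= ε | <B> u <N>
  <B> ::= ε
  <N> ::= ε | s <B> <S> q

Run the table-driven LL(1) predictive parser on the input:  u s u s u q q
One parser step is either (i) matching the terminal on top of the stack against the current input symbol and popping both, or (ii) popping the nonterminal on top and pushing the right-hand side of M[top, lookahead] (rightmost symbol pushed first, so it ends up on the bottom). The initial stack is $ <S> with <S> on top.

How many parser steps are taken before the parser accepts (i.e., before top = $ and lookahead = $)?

      Stack            Input            Action
   1  $ <S>            u s u s u q q $  expand <S> ::= <B> u <N>
   2  $ <N> u <B>      u s u s u q q $  expand <B> ::= ε
   3  $ <N> u          u s u s u q q $  match u
   4  $ <N>            s u s u q q $    expand <N> ::= s <B> <S> q
   5  $ q <S> <B> s    s u s u q q $    match s
   6  $ q <S> <B>      u s u q q $      expand <B> ::= ε
   7  $ q <S>          u s u q q $      expand <S> ::= <B> u <N>
   8  $ q <N> u <B>    u s u q q $      expand <B> ::= ε
   9  $ q <N> u        u s u q q $      match u
  10  $ q <N>          s u q q $        expand <N> ::= s <B> <S> q
  11  $ q q <S> <B> s  s u q q $        match s
  12  $ q q <S> <B>    u q q $          expand <B> ::= ε
  13  $ q q <S>        u q q $          expand <S> ::= <B> u <N>
  14  $ q q <N> u <B>  u q q $          expand <B> ::= ε
  15  $ q q <N> u      u q q $          match u
  16  $ q q <N>        q q $            expand <N> ::= ε
  17  $ q q            q q $            match q
  18  $ q              q $              match q
Accept reached after 18 steps.

18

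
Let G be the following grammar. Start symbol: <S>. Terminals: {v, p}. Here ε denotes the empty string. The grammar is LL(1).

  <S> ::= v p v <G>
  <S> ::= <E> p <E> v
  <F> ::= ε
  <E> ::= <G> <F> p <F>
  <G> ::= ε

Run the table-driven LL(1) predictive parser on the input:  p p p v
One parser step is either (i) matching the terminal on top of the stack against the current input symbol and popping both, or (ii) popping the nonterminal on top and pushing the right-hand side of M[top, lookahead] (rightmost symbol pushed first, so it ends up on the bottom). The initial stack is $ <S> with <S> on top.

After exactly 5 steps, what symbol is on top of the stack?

     Stack                    Input      Action
  1  $ <S>                    p p p v $  expand <S> ::= <E> p <E> v
  2  $ v <E> p <E>            p p p v $  expand <E> ::= <G> <F> p <F>
  3  $ v <E> p <F> p <F> <G>  p p p v $  expand <G> ::= ε
  4  $ v <E> p <F> p <F>      p p p v $  expand <F> ::= ε
  5  $ v <E> p <F> p          p p p v $  match p
Stack after step 5: $ v <E> p <F> (top = <F>).

<F>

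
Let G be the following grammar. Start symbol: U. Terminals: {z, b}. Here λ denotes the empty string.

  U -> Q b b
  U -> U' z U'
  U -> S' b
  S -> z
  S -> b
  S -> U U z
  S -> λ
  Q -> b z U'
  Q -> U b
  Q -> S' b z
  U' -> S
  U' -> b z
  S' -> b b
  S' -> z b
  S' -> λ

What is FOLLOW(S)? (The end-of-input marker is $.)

{$, b, z}

FIRST(S') = {λ, b, z}
FIRST(U) = {b, z}  (via Q b b, U' z U', S' b)
FIRST(S) = {λ, b, z}  (via U U z)
FIRST(Q) = {b, z}  (via U b, S' b z)
FIRST(U') = {λ, b, z}  (via S)
FOLLOW(U) includes $ since U is the start symbol.
FOLLOW(U): in S->U U z (occurrence 1), U is followed by U z with FIRST {b, z}; in S->U U z (occurrence 2), U is followed by z with FIRST {z}; in Q->U b, U is followed by b with FIRST {b}. Thus FOLLOW(U) = {$, b, z}.
FOLLOW(Q): in U->Q b b, Q is followed by b b with FIRST {b}. Thus FOLLOW(Q) = {b}.
FOLLOW(U'): in U->U' z U' (occurrence 1), U' is followed by z U' with FIRST {z}; in U->U' z U' (occurrence 2), the suffix after U' is empty, so FOLLOW(U') ⊇ FOLLOW(U) = {$, b, z}; in Q->b z U', the suffix after U' is empty, so FOLLOW(U') ⊇ FOLLOW(Q) = {b}. Thus FOLLOW(U') = {$, b, z}.
FOLLOW(S): in U'->S, the suffix after S is empty, so FOLLOW(S) ⊇ FOLLOW(U') = {$, b, z}. Thus FOLLOW(S) = {$, b, z}.
FOLLOW(S'): in U->S' b, S' is followed by b with FIRST {b}; in Q->S' b z, S' is followed by b z with FIRST {b}. Thus FOLLOW(S') = {b}.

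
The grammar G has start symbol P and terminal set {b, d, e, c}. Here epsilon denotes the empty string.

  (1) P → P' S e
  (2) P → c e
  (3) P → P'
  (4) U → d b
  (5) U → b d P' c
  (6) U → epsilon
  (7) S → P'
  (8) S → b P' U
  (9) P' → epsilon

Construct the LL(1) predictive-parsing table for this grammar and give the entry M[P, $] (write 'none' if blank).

P → P'

FIRST(U) = {epsilon, b, d}
FIRST(P') = {epsilon}
FIRST(S) = {epsilon, b}  (via P')
FIRST(P) = {epsilon, b, c, e}  (via P' S e, P')
FOLLOW(P) includes $ since P is the start symbol.
FOLLOW(P): P appears on no right-hand side. Thus FOLLOW(P) = {$}.
For P → P' S e: FIRST(P' S e) = {b, e}, so it goes in M[P, t] for t ∈ {b, e}.
For P → c e: FIRST(c e) = {c}, so it goes in M[P, t] for t ∈ {c}.
For P → P': FIRST(P') = {epsilon}, so it goes in M[P, t] for t ∈ {}; since epsilon ∈ FIRST, also for every t ∈ FOLLOW(P) = {$}.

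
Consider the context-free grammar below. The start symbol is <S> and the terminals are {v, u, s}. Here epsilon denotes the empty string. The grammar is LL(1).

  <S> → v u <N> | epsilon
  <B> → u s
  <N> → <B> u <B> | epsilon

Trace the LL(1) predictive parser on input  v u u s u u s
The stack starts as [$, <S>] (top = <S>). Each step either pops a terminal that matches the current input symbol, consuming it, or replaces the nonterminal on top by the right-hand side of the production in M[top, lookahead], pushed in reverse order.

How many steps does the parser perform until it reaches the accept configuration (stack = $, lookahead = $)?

11

      Stack        Input            Action
   1  $ <S>        v u u s u u s $  expand <S> → v u <N>
   2  $ <N> u v    v u u s u u s $  match v
   3  $ <N> u      u u s u u s $    match u
   4  $ <N>        u s u u s $      expand <N> → <B> u <B>
   5  $ <B> u <B>  u s u u s $      expand <B> → u s
   6  $ <B> u s u  u s u u s $      match u
   7  $ <B> u s    s u u s $        match s
   8  $ <B> u      u u s $          match u
   9  $ <B>        u s $            expand <B> → u s
  10  $ s u        u s $            match u
  11  $ s          s $              match s
Accept reached after 11 steps.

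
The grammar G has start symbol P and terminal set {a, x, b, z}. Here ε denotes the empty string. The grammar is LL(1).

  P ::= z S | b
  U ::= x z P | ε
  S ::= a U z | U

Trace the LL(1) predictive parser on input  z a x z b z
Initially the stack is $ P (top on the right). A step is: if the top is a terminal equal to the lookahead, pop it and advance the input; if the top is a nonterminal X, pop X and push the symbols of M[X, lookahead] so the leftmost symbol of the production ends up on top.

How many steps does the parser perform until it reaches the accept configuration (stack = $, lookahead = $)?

10

      Stack      Input          Action
   1  $ P        z a x z b z $  expand P ::= z S
   2  $ S z      z a x z b z $  match z
   3  $ S        a x z b z $    expand S ::= a U z
   4  $ z U a    a x z b z $    match a
   5  $ z U      x z b z $      expand U ::= x z P
   6  $ z P z x  x z b z $      match x
   7  $ z P z    z b z $        match z
   8  $ z P      b z $          expand P ::= b
   9  $ z b      b z $          match b
  10  $ z        z $            match z
Accept reached after 10 steps.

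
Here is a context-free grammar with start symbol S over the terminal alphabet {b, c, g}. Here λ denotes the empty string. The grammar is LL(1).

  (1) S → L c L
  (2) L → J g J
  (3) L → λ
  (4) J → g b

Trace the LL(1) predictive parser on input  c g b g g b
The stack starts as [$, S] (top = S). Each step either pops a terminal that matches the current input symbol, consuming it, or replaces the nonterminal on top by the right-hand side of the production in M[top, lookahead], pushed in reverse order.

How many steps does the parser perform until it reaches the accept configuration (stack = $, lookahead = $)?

11

step 1: stack=$ S  input=c g b g g b $  — expand S → L c L
step 2: stack=$ L c L  input=c g b g g b $  — expand L → λ
step 3: stack=$ L c  input=c g b g g b $  — match c
step 4: stack=$ L  input=g b g g b $  — expand L → J g J
step 5: stack=$ J g J  input=g b g g b $  — expand J → g b
step 6: stack=$ J g b g  input=g b g g b $  — match g
step 7: stack=$ J g b  input=b g g b $  — match b
step 8: stack=$ J g  input=g g b $  — match g
step 9: stack=$ J  input=g b $  — expand J → g b
step 10: stack=$ b g  input=g b $  — match g
step 11: stack=$ b  input=b $  — match b
Accept reached after 11 steps.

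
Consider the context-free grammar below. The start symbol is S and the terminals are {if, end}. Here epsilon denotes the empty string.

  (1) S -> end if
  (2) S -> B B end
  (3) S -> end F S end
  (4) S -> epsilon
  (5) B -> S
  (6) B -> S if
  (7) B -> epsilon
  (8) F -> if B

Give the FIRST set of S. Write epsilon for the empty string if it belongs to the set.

{epsilon, end, if}

FIRST(F) = {if}
FIRST(S) = {epsilon, end, if}  (via B B end)
FIRST(B) = {epsilon, end, if}  (via S, S if)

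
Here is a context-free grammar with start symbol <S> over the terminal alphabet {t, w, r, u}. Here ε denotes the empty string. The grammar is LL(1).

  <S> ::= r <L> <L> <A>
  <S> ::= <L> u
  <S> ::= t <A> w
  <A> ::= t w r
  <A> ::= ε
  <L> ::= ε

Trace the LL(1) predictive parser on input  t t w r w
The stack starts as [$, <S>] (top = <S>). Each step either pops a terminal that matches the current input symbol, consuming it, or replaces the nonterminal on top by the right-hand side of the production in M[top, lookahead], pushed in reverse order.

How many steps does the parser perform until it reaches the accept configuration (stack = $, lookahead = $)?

7

     Stack      Input        Action
  1  $ <S>      t t w r w $  expand <S> ::= t <A> w
  2  $ w <A> t  t t w r w $  match t
  3  $ w <A>    t w r w $    expand <A> ::= t w r
  4  $ w r w t  t w r w $    match t
  5  $ w r w    w r w $      match w
  6  $ w r      r w $        match r
  7  $ w        w $          match w
Accept reached after 7 steps.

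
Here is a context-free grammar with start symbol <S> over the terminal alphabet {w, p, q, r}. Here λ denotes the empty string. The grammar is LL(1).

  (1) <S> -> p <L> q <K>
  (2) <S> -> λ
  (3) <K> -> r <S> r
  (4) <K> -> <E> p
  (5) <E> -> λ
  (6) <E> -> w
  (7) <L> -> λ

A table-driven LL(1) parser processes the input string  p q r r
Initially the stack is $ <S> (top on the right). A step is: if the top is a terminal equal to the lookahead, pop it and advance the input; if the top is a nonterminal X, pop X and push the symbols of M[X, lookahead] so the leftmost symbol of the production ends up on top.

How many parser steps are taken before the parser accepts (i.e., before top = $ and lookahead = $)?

8

     Stack          Input      Action
  1  $ <S>          p q r r $  expand <S> -> p <L> q <K>
  2  $ <K> q <L> p  p q r r $  match p
  3  $ <K> q <L>    q r r $    expand <L> -> λ
  4  $ <K> q        q r r $    match q
  5  $ <K>          r r $      expand <K> -> r <S> r
  6  $ r <S> r      r r $      match r
  7  $ r <S>        r $        expand <S> -> λ
  8  $ r            r $        match r
Accept reached after 8 steps.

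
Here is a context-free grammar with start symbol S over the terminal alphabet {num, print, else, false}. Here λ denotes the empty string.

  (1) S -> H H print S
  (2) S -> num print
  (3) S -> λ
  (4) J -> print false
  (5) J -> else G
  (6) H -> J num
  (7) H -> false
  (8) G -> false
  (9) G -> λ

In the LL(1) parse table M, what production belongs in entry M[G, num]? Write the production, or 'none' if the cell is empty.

FIRST(J) = {else, print}
FIRST(G) = {λ, false}
FIRST(H) = {else, false, print}  (via J num)
FIRST(S) = {λ, else, false, num, print}  (via H H print S)
FOLLOW(S) includes $ since S is the start symbol.
FOLLOW(J): in H->J num, J is followed by num with FIRST {num}. Thus FOLLOW(J) = {num}.
FOLLOW(G): in J->else G, the suffix after G is empty, so FOLLOW(G) ⊇ FOLLOW(J) = {num}. Thus FOLLOW(G) = {num}.
For G -> false: FIRST(false) = {false}, so it goes in M[G, t] for t ∈ {false}.
For G -> λ: FIRST(λ) = {λ}, so it goes in M[G, t] for t ∈ {}; since λ ∈ FIRST, also for every t ∈ FOLLOW(G) = {num}.

G -> λ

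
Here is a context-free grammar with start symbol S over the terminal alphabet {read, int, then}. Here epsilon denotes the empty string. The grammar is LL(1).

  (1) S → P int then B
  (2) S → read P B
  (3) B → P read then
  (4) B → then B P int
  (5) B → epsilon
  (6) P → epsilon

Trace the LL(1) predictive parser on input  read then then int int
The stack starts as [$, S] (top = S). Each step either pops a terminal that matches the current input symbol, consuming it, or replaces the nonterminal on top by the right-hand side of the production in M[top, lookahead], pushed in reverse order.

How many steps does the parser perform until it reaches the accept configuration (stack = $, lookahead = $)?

12

step 1: stack=$ S  input=read then then int int $  — expand S → read P B
step 2: stack=$ B P read  input=read then then int int $  — match read
step 3: stack=$ B P  input=then then int int $  — expand P → epsilon
step 4: stack=$ B  input=then then int int $  — expand B → then B P int
step 5: stack=$ int P B then  input=then then int int $  — match then
step 6: stack=$ int P B  input=then int int $  — expand B → then B P int
step 7: stack=$ int P int P B then  input=then int int $  — match then
step 8: stack=$ int P int P B  input=int int $  — expand B → epsilon
step 9: stack=$ int P int P  input=int int $  — expand P → epsilon
step 10: stack=$ int P int  input=int int $  — match int
step 11: stack=$ int P  input=int $  — expand P → epsilon
step 12: stack=$ int  input=int $  — match int
Accept reached after 12 steps.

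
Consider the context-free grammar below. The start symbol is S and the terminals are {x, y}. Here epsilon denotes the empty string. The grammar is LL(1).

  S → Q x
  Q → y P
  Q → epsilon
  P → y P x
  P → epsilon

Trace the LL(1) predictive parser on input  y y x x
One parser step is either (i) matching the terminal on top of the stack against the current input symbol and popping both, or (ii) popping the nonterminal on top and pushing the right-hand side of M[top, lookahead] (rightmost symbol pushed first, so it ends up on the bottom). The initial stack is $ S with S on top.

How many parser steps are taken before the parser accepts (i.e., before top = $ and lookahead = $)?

     Stack      Input      Action
  1  $ S        y y x x $  expand S → Q x
  2  $ x Q      y y x x $  expand Q → y P
  3  $ x P y    y y x x $  match y
  4  $ x P      y x x $    expand P → y P x
  5  $ x x P y  y x x $    match y
  6  $ x x P    x x $      expand P → epsilon
  7  $ x x      x x $      match x
  8  $ x        x $        match x
Accept reached after 8 steps.

8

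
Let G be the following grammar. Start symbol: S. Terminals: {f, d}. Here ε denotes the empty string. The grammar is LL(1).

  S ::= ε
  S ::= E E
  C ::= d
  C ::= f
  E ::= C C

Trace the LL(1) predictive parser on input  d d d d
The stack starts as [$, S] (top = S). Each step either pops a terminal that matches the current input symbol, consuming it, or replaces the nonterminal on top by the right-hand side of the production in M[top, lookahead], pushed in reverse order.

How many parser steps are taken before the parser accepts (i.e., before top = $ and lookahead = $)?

      Stack    Input      Action
   1  $ S      d d d d $  expand S ::= E E
   2  $ E E    d d d d $  expand E ::= C C
   3  $ E C C  d d d d $  expand C ::= d
   4  $ E C d  d d d d $  match d
   5  $ E C    d d d $    expand C ::= d
   6  $ E d    d d d $    match d
   7  $ E      d d $      expand E ::= C C
   8  $ C C    d d $      expand C ::= d
   9  $ C d    d d $      match d
  10  $ C      d $        expand C ::= d
  11  $ d      d $        match d
Accept reached after 11 steps.

11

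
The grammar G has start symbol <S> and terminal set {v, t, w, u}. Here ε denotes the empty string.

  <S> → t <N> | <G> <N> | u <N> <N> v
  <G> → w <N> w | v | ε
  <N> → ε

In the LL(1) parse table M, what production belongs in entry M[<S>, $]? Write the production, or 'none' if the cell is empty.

FIRST(<G>): from <G>→w <N> w we get {w}; from <G>→v we get {v}; from <G>→ε we get {ε}. So FIRST(<G>) = {ε, v, w}.
FIRST(<N>): from <N>→ε we get {ε}. So FIRST(<N>) = {ε}.
FIRST(<S>): from <S>→t <N> we get {t}; from <S>→<G> <N> we get {ε, v, w}; from <S>→u <N> <N> v we get {u}. So FIRST(<S>) = {ε, t, u, v, w}.
FOLLOW(<S>) includes $ since <S> is the start symbol.
FOLLOW(<S>): <S> appears on no right-hand side. Thus FOLLOW(<S>) = {$}.
For <S> → t <N>: FIRST(t <N>) = {t}, so it goes in M[<S>, t] for t ∈ {t}.
For <S> → <G> <N>: FIRST(<G> <N>) = {ε, v, w}, so it goes in M[<S>, t] for t ∈ {v, w}; since ε ∈ FIRST, also for every t ∈ FOLLOW(<S>) = {$}.
For <S> → u <N> <N> v: FIRST(u <N> <N> v) = {u}, so it goes in M[<S>, t] for t ∈ {u}.

<S> → <G> <N>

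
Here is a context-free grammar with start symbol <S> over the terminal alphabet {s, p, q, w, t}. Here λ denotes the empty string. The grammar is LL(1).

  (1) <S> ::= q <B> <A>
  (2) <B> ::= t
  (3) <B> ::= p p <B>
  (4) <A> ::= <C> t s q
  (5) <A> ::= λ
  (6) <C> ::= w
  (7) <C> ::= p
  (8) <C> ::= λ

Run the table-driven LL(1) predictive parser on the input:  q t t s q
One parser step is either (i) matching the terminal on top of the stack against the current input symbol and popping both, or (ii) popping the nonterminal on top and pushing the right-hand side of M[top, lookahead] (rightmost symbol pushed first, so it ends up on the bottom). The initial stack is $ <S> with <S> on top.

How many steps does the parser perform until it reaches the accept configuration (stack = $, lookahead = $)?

     Stack        Input        Action
  1  $ <S>        q t t s q $  expand <S> ::= q <B> <A>
  2  $ <A> <B> q  q t t s q $  match q
  3  $ <A> <B>    t t s q $    expand <B> ::= t
  4  $ <A> t      t t s q $    match t
  5  $ <A>        t s q $      expand <A> ::= <C> t s q
  6  $ q s t <C>  t s q $      expand <C> ::= λ
  7  $ q s t      t s q $      match t
  8  $ q s        s q $        match s
  9  $ q          q $          match q
Accept reached after 9 steps.

9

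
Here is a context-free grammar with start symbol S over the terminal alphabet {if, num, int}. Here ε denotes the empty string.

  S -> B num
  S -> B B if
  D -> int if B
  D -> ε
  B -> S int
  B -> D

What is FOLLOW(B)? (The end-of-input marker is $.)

{if, int, num}

FIRST(D) = {ε, int}
FIRST(S) = {if, int, num}  (via B num, B B if)
FIRST(B) = {ε, if, int, num}  (via S int, D)
FOLLOW(S) includes $ since S is the start symbol.
FOLLOW(S): in B->S int, S is followed by int with FIRST {int}. Thus FOLLOW(S) = {$, int}.
FOLLOW(D): in B->D, the suffix after D is empty, so FOLLOW(D) ⊇ FOLLOW(B) = {if, int, num}. Thus FOLLOW(D) = {if, int, num}.
FOLLOW(B): in S->B num, B is followed by num with FIRST {num}; in S->B B if (occurrence 1), B is followed by B if with FIRST {if, int, num}; in S->B B if (occurrence 2), B is followed by if with FIRST {if}; in D->int if B, the suffix after B is empty, so FOLLOW(B) ⊇ FOLLOW(D) = {if, int, num}. Thus FOLLOW(B) = {if, int, num}.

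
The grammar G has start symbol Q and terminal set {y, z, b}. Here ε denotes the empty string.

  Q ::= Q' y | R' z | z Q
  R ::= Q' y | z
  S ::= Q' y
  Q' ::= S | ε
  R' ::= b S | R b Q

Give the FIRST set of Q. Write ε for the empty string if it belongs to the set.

{b, y, z}

FIRST(Q): from Q::=Q' y we get {y}; from Q::=R' z we get {b, y, z}; from Q::=z Q we get {z}. So FIRST(Q) = {b, y, z}.
FIRST(R): from R::=Q' y we get {y}; from R::=z we get {z}. So FIRST(R) = {y, z}.
FIRST(R'): from R'::=b S we get {b}; from R'::=R b Q we get {y, z}. So FIRST(R') = {b, y, z}.
FIRST(S): from S::=Q' y we get {y}. So FIRST(S) = {y}.
FIRST(Q'): from Q'::=S we get {y}; from Q'::=ε we get {ε}. So FIRST(Q') = {ε, y}.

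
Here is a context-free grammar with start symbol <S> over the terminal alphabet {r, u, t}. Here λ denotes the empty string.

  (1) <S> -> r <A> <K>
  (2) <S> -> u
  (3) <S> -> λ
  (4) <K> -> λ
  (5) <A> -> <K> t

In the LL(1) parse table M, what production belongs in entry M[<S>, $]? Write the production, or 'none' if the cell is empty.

FIRST(<S>): from <S>->r <A> <K> we get {r}; from <S>->u we get {u}; from <S>->λ we get {λ}. So FIRST(<S>) = {λ, r, u}.
FIRST(<K>): from <K>->λ we get {λ}. So FIRST(<K>) = {λ}.
FIRST(<A>): from <A>-><K> t we get {t}. So FIRST(<A>) = {t}.
FOLLOW(<S>) includes $ since <S> is the start symbol.
FOLLOW(<S>): <S> appears on no right-hand side. Thus FOLLOW(<S>) = {$}.
For <S> -> r <A> <K>: FIRST(r <A> <K>) = {r}, so it goes in M[<S>, t] for t ∈ {r}.
For <S> -> u: FIRST(u) = {u}, so it goes in M[<S>, t] for t ∈ {u}.
For <S> -> λ: FIRST(λ) = {λ}, so it goes in M[<S>, t] for t ∈ {}; since λ ∈ FIRST, also for every t ∈ FOLLOW(<S>) = {$}.

<S> -> λ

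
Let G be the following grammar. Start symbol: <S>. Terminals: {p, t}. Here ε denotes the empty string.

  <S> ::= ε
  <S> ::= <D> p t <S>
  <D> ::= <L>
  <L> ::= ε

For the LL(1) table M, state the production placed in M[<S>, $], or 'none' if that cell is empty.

FIRST(<L>) = {ε}
FIRST(<D>) = {ε}  (via <L>)
FIRST(<S>) = {ε, p}  (via <D> p t <S>)
FOLLOW(<S>) includes $ since <S> is the start symbol.
FOLLOW(<S>): in <S>::=<D> p t <S>, the suffix after <S> is empty (adds nothing new). Thus FOLLOW(<S>) = {$}.
For <S> ::= ε: FIRST(ε) = {ε}, so it goes in M[<S>, t] for t ∈ {}; since ε ∈ FIRST, also for every t ∈ FOLLOW(<S>) = {$}.
For <S> ::= <D> p t <S>: FIRST(<D> p t <S>) = {p}, so it goes in M[<S>, t] for t ∈ {p}.

<S> ::= ε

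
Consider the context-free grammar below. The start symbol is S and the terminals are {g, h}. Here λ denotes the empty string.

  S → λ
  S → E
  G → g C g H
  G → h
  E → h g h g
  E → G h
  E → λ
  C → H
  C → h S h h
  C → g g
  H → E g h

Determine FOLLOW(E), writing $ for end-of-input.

{$, g, h}

FIRST(G) = {g, h}
FIRST(E) = {λ, g, h}  (via G h)
FIRST(S) = {λ, g, h}  (via E)
FIRST(H) = {g, h}  (via E g h)
FIRST(C) = {g, h}  (via H)
FOLLOW(S) includes $ since S is the start symbol.
FOLLOW(S): in C→h S h h, S is followed by h h with FIRST {h}. Thus FOLLOW(S) = {$, h}.
FOLLOW(G): in E→G h, G is followed by h with FIRST {h}. Thus FOLLOW(G) = {h}.
FOLLOW(E): in S→E, the suffix after E is empty, so FOLLOW(E) ⊇ FOLLOW(S) = {$, h}; in H→E g h, E is followed by g h with FIRST {g}. Thus FOLLOW(E) = {$, g, h}.
FOLLOW(C): in G→g C g H, C is followed by g H with FIRST {g}. Thus FOLLOW(C) = {g}.
FOLLOW(H): in G→g C g H, the suffix after H is empty, so FOLLOW(H) ⊇ FOLLOW(G) = {h}; in C→H, the suffix after H is empty, so FOLLOW(H) ⊇ FOLLOW(C) = {g}. Thus FOLLOW(H) = {g, h}.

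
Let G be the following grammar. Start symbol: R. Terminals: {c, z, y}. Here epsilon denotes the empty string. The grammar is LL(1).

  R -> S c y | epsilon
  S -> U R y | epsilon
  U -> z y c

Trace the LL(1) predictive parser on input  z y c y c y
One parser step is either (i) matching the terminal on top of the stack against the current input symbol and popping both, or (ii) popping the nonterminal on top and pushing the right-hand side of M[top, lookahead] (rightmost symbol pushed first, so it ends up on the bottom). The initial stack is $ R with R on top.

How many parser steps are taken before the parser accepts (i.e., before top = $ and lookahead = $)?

10

      Stack            Input          Action
   1  $ R              z y c y c y $  expand R -> S c y
   2  $ y c S          z y c y c y $  expand S -> U R y
   3  $ y c y R U      z y c y c y $  expand U -> z y c
   4  $ y c y R c y z  z y c y c y $  match z
   5  $ y c y R c y    y c y c y $    match y
   6  $ y c y R c      c y c y $      match c
   7  $ y c y R        y c y $        expand R -> epsilon
   8  $ y c y          y c y $        match y
   9  $ y c            c y $          match c
  10  $ y              y $            match y
Accept reached after 10 steps.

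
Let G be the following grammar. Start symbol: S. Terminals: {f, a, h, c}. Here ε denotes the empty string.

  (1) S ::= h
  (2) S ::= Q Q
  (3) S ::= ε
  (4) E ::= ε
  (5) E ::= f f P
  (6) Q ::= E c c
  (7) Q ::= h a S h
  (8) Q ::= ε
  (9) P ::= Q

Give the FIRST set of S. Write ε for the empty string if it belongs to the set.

FIRST(E): from E::=ε we get {ε}; from E::=f f P we get {f}. So FIRST(E) = {ε, f}.
FIRST(Q): from Q::=E c c we get {c, f}; from Q::=h a S h we get {h}; from Q::=ε we get {ε}. So FIRST(Q) = {ε, c, f, h}.
FIRST(S): from S::=h we get {h}; from S::=Q Q we get {ε, c, f, h}; from S::=ε we get {ε}. So FIRST(S) = {ε, c, f, h}.
FIRST(P): from P::=Q we get {ε, c, f, h}. So FIRST(P) = {ε, c, f, h}.

{ε, c, f, h}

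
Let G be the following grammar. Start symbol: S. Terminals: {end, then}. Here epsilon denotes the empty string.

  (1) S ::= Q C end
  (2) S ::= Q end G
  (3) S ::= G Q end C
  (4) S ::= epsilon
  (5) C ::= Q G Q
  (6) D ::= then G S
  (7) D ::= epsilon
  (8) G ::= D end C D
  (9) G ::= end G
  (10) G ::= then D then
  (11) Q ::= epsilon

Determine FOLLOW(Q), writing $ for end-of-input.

FIRST(D) = {epsilon, then}
FIRST(Q) = {epsilon}
FIRST(G) = {end, then}  (via D end C D)
FIRST(C) = {end, then}  (via Q G Q)
FIRST(S) = {epsilon, end, then}  (via Q C end, Q end G, G Q end C)
FOLLOW(S) includes $ since S is the start symbol.
FOLLOW(S): in D::=then G S, the suffix after S is empty, so FOLLOW(S) ⊇ FOLLOW(D) = {$, end, then}. Thus FOLLOW(S) = {$, end, then}.
FOLLOW(C): in S::=Q C end, C is followed by end with FIRST {end}; in S::=G Q end C, the suffix after C is empty, so FOLLOW(C) ⊇ FOLLOW(S) = {$, end, then}; in G::=D end C D, C is followed by D with FIRST {epsilon, then}; in G::=D end C D, the suffix after C is nullable, so FOLLOW(C) ⊇ FOLLOW(G) = {$, end, then}. Thus FOLLOW(C) = {$, end, then}.
FOLLOW(Q): in S::=Q C end, Q is followed by C end with FIRST {end, then}; in S::=Q end G, Q is followed by end G with FIRST {end}; in S::=G Q end C, Q is followed by end C with FIRST {end}; in C::=Q G Q (occurrence 1), Q is followed by G Q with FIRST {end, then}; in C::=Q G Q (occurrence 2), the suffix after Q is empty, so FOLLOW(Q) ⊇ FOLLOW(C) = {$, end, then}. Thus FOLLOW(Q) = {$, end, then}.
FOLLOW(D): in G::=D end C D (occurrence 1), D is followed by end C D with FIRST {end}; in G::=D end C D (occurrence 2), the suffix after D is empty, so FOLLOW(D) ⊇ FOLLOW(G) = {$, end, then}; in G::=then D then, D is followed by then with FIRST {then}. Thus FOLLOW(D) = {$, end, then}.
FOLLOW(G): in S::=Q end G, the suffix after G is empty, so FOLLOW(G) ⊇ FOLLOW(S) = {$, end, then}; in S::=G Q end C, G is followed by Q end C with FIRST {end}; in C::=Q G Q, G is followed by Q with FIRST {epsilon}; in C::=Q G Q, the suffix after G is nullable, so FOLLOW(G) ⊇ FOLLOW(C) = {$, end, then}; in D::=then G S, G is followed by S with FIRST {epsilon, end, then}; in D::=then G S, the suffix after G is nullable, so FOLLOW(G) ⊇ FOLLOW(D) = {$, end, then}; in G::=end G, the suffix after G is empty (adds nothing new). Thus FOLLOW(G) = {$, end, then}.

{$, end, then}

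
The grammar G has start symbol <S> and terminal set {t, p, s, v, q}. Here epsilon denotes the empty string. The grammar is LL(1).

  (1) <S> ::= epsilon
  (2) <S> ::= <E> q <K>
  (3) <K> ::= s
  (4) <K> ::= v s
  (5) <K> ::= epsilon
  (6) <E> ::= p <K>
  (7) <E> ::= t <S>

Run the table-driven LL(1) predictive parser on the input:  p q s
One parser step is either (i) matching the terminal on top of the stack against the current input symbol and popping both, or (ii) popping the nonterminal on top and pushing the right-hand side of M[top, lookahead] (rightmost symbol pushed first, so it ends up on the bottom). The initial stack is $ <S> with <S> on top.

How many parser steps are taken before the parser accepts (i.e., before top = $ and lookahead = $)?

step 1: stack=$ <S>  input=p q s $  — expand <S> ::= <E> q <K>
step 2: stack=$ <K> q <E>  input=p q s $  — expand <E> ::= p <K>
step 3: stack=$ <K> q <K> p  input=p q s $  — match p
step 4: stack=$ <K> q <K>  input=q s $  — expand <K> ::= epsilon
step 5: stack=$ <K> q  input=q s $  — match q
step 6: stack=$ <K>  input=s $  — expand <K> ::= s
step 7: stack=$ s  input=s $  — match s
Accept reached after 7 steps.

7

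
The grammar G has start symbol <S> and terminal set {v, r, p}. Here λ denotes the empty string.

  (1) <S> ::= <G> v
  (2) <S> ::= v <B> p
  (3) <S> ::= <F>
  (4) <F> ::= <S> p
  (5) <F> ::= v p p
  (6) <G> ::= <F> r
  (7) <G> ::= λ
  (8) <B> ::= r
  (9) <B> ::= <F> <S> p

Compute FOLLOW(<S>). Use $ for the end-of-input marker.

FIRST(<S>): from <S>::=<G> v we get {v}; from <S>::=v <B> p we get {v}; from <S>::=<F> we get {v}. So FIRST(<S>) = {v}.
FIRST(<F>): from <F>::=<S> p we get {v}; from <F>::=v p p we get {v}. So FIRST(<F>) = {v}.
FIRST(<G>): from <G>::=<F> r we get {v}; from <G>::=λ we get {λ}. So FIRST(<G>) = {λ, v}.
FIRST(<B>): from <B>::=r we get {r}; from <B>::=<F> <S> p we get {v}. So FIRST(<B>) = {r, v}.
FOLLOW(<S>) includes $ since <S> is the start symbol.
FOLLOW(<S>): in <F>::=<S> p, <S> is followed by p with FIRST {p}; in <B>::=<F> <S> p, <S> is followed by p with FIRST {p}. Thus FOLLOW(<S>) = {$, p}.
FOLLOW(<F>): in <S>::=<F>, the suffix after <F> is empty, so FOLLOW(<F>) ⊇ FOLLOW(<S>) = {$, p}; in <G>::=<F> r, <F> is followed by r with FIRST {r}; in <B>::=<F> <S> p, <F> is followed by <S> p with FIRST {v}. Thus FOLLOW(<F>) = {$, p, r, v}.
FOLLOW(<G>): in <S>::=<G> v, <G> is followed by v with FIRST {v}. Thus FOLLOW(<G>) = {v}.
FOLLOW(<B>): in <S>::=v <B> p, <B> is followed by p with FIRST {p}. Thus FOLLOW(<B>) = {p}.

{$, p}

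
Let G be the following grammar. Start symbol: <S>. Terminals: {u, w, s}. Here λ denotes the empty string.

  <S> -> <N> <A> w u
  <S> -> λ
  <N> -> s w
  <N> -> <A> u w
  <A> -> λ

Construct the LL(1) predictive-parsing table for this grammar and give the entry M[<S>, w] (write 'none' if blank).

FIRST(<A>): from <A>->λ we get {λ}. So FIRST(<A>) = {λ}.
FIRST(<N>): from <N>->s w we get {s}; from <N>-><A> u w we get {u}. So FIRST(<N>) = {s, u}.
FIRST(<S>): from <S>-><N> <A> w u we get {s, u}; from <S>->λ we get {λ}. So FIRST(<S>) = {λ, s, u}.
FOLLOW(<S>) includes $ since <S> is the start symbol.
FOLLOW(<S>): <S> appears on no right-hand side. Thus FOLLOW(<S>) = {$}.
For <S> -> <N> <A> w u: FIRST(<N> <A> w u) = {s, u}, so it goes in M[<S>, t] for t ∈ {s, u}.
For <S> -> λ: FIRST(λ) = {λ}, so it goes in M[<S>, t] for t ∈ {}; since λ ∈ FIRST, also for every t ∈ FOLLOW(<S>) = {$}.
None of these place a production in M[<S>, w].

none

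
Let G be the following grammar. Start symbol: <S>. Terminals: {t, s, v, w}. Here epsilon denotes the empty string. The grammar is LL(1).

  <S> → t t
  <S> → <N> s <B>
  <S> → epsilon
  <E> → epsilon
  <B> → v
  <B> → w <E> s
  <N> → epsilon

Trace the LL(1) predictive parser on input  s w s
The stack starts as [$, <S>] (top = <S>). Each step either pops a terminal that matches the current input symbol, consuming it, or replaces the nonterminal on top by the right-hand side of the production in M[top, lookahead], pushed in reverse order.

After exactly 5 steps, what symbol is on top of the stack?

<E>

step 1: stack=$ <S>  input=s w s $  — expand <S> → <N> s <B>
step 2: stack=$ <B> s <N>  input=s w s $  — expand <N> → epsilon
step 3: stack=$ <B> s  input=s w s $  — match s
step 4: stack=$ <B>  input=w s $  — expand <B> → w <E> s
step 5: stack=$ s <E> w  input=w s $  — match w
Stack after step 5: $ s <E> (top = <E>).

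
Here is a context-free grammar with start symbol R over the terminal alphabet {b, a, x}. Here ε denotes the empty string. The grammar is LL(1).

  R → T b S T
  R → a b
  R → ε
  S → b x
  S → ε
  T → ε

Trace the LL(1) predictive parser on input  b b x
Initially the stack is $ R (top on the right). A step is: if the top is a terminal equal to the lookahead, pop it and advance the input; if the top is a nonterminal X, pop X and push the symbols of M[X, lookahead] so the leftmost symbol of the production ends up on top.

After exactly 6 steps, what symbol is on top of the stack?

T

step 1: stack=$ R  input=b b x $  — expand R → T b S T
step 2: stack=$ T S b T  input=b b x $  — expand T → ε
step 3: stack=$ T S b  input=b b x $  — match b
step 4: stack=$ T S  input=b x $  — expand S → b x
step 5: stack=$ T x b  input=b x $  — match b
step 6: stack=$ T x  input=x $  — match x
Stack after step 6: $ T (top = T).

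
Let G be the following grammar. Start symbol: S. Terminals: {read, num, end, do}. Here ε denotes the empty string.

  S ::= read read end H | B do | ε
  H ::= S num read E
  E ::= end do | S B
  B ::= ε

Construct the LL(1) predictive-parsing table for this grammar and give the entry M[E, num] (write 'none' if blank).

E ::= S B

FIRST(B): from B::=ε we get {ε}. So FIRST(B) = {ε}.
FIRST(S): from S::=read read end H we get {read}; from S::=B do we get {do}; from S::=ε we get {ε}. So FIRST(S) = {ε, do, read}.
FIRST(H): from H::=S num read E we get {do, num, read}. So FIRST(H) = {do, num, read}.
FIRST(E): from E::=end do we get {end}; from E::=S B we get {ε, do, read}. So FIRST(E) = {ε, do, end, read}.
FOLLOW(S) includes $ since S is the start symbol.
FOLLOW(H): in S::=read read end H, the suffix after H is empty, so FOLLOW(H) ⊇ FOLLOW(S) = {$, num}. Thus FOLLOW(H) = {$, num}.
FOLLOW(E): in H::=S num read E, the suffix after E is empty, so FOLLOW(E) ⊇ FOLLOW(H) = {$, num}. Thus FOLLOW(E) = {$, num}.
For E ::= end do: FIRST(end do) = {end}, so it goes in M[E, t] for t ∈ {end}.
For E ::= S B: FIRST(S B) = {ε, do, read}, so it goes in M[E, t] for t ∈ {do, read}; since ε ∈ FIRST, also for every t ∈ FOLLOW(E) = {$, num}.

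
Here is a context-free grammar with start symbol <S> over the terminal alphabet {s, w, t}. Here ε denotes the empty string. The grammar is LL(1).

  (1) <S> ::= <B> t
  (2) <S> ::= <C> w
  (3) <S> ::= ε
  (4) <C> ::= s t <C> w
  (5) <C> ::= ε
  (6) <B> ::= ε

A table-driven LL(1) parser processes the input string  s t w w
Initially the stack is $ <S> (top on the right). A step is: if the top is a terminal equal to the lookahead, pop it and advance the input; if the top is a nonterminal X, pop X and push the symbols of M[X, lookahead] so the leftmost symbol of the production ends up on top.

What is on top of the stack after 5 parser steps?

step 1: stack=$ <S>  input=s t w w $  — expand <S> ::= <C> w
step 2: stack=$ w <C>  input=s t w w $  — expand <C> ::= s t <C> w
step 3: stack=$ w w <C> t s  input=s t w w $  — match s
step 4: stack=$ w w <C> t  input=t w w $  — match t
step 5: stack=$ w w <C>  input=w w $  — expand <C> ::= ε
Stack after step 5: $ w w (top = w).

w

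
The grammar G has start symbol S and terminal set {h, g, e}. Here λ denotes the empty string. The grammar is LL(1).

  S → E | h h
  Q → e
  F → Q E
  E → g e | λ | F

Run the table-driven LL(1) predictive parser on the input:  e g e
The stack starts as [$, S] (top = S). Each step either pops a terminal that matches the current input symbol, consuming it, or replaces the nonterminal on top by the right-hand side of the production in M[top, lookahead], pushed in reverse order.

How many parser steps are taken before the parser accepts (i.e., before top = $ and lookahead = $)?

8

     Stack  Input    Action
  1  $ S    e g e $  expand S → E
  2  $ E    e g e $  expand E → F
  3  $ F    e g e $  expand F → Q E
  4  $ E Q  e g e $  expand Q → e
  5  $ E e  e g e $  match e
  6  $ E    g e $    expand E → g e
  7  $ e g  g e $    match g
  8  $ e    e $      match e
Accept reached after 8 steps.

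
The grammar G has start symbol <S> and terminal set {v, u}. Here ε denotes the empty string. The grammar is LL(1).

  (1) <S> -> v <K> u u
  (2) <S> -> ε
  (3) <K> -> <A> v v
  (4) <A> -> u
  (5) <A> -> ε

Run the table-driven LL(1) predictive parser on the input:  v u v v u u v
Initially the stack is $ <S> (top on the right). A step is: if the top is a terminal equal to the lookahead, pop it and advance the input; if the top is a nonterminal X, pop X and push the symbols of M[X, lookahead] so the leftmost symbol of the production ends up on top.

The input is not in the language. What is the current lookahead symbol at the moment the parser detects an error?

step 1: stack=$ <S>  input=v u v v u u v $  — expand <S> -> v <K> u u
step 2: stack=$ u u <K> v  input=v u v v u u v $  — match v
step 3: stack=$ u u <K>  input=u v v u u v $  — expand <K> -> <A> v v
step 4: stack=$ u u v v <A>  input=u v v u u v $  — expand <A> -> u
step 5: stack=$ u u v v u  input=u v v u u v $  — match u
step 6: stack=$ u u v v  input=v v u u v $  — match v
step 7: stack=$ u u v  input=v u u v $  — match v
step 8: stack=$ u u  input=u u v $  — match u
step 9: stack=$ u  input=u v $  — match u
step 10: stack=$  input=v $  — error: stack empty but input remains

v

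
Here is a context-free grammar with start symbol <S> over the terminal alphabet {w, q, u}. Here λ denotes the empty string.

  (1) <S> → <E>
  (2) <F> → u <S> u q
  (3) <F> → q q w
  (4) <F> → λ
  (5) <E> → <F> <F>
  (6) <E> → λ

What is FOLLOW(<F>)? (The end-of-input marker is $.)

FIRST(<F>) = {λ, q, u}
FIRST(<E>) = {λ, q, u}  (via <F> <F>)
FIRST(<S>) = {λ, q, u}  (via <E>)
FOLLOW(<S>) includes $ since <S> is the start symbol.
FOLLOW(<S>): in <F>→u <S> u q, <S> is followed by u q with FIRST {u}. Thus FOLLOW(<S>) = {$, u}.
FOLLOW(<E>): in <S>→<E>, the suffix after <E> is empty, so FOLLOW(<E>) ⊇ FOLLOW(<S>) = {$, u}. Thus FOLLOW(<E>) = {$, u}.
FOLLOW(<F>): in <E>→<F> <F> (occurrence 1), <F> is followed by <F> with FIRST {λ, q, u}; in <E>→<F> <F> (occurrence 1), the suffix after <F> is nullable, so FOLLOW(<F>) ⊇ FOLLOW(<E>) = {$, u}; in <E>→<F> <F> (occurrence 2), the suffix after <F> is empty, so FOLLOW(<F>) ⊇ FOLLOW(<E>) = {$, u}. Thus FOLLOW(<F>) = {$, q, u}.

{$, q, u}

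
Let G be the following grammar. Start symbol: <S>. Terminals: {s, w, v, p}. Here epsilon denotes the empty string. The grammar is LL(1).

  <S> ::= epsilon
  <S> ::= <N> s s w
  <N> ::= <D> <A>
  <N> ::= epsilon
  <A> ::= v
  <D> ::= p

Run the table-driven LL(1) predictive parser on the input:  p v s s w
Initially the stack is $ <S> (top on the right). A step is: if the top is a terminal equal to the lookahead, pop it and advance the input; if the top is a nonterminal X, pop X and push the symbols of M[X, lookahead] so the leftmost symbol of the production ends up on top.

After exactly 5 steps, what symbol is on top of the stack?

v

step 1: stack=$ <S>  input=p v s s w $  — expand <S> ::= <N> s s w
step 2: stack=$ w s s <N>  input=p v s s w $  — expand <N> ::= <D> <A>
step 3: stack=$ w s s <A> <D>  input=p v s s w $  — expand <D> ::= p
step 4: stack=$ w s s <A> p  input=p v s s w $  — match p
step 5: stack=$ w s s <A>  input=v s s w $  — expand <A> ::= v
Stack after step 5: $ w s s v (top = v).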